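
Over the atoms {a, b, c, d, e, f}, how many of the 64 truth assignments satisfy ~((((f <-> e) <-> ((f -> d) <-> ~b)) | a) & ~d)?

Initial set: {T ~((((f <-> e) <-> ((f -> d) <-> ~b)) | a) & ~d)}.
T ~((((f <-> e) <-> ((f -> d) <-> ~b)) | a) & ~d): β-rule — branch into F (((f <-> e) <-> ((f -> d) <-> ~b)) | a)  //  F ~d.
  branch 1 (add F (((f <-> e) <-> ((f -> d) <-> ~b)) | a)):
    F (((f <-> e) <-> ((f -> d) <-> ~b)) | a): α-rule — add F ((f <-> e) <-> ((f -> d) <-> ~b)), F a.
    F ((f <-> e) <-> ((f -> d) <-> ~b)): β-rule — branch into T (f <-> e), F ((f -> d) <-> ~b)  //  F (f <-> e), T ((f -> d) <-> ~b).
      branch 1.1 (add T (f <-> e), F ((f -> d) <-> ~b)):
        T (f <-> e): β-rule — branch into T f, T e  //  F f, F e.
          branch 1.1.1 (add T f, T e):
            F ((f -> d) <-> ~b): β-rule — branch into T (f -> d), F ~b  //  F (f -> d), T ~b.
              branch 1.1.1.1 (add T (f -> d), F ~b):
                T (f -> d): β-rule — branch into F f  //  T d.
                  branch 1.1.1.1.1 (add F f):
                    × closes — contains both f and ~f.
                  branch 1.1.1.1.2 (add T d):
                    ○ open, literals {a=F, b=T, d=T, e=T, f=T}.
              branch 1.1.1.2 (add F (f -> d), T ~b):
                F (f -> d): α-rule — add T f, F d.
                ○ open, literals {a=F, b=F, d=F, e=T, f=T}.
          branch 1.1.2 (add F f, F e):
            F ((f -> d) <-> ~b): β-rule — branch into T (f -> d), F ~b  //  F (f -> d), T ~b.
              branch 1.1.2.1 (add T (f -> d), F ~b):
                T (f -> d): β-rule — branch into F f  //  T d.
                  branch 1.1.2.1.1 (add F f):
                    ○ open, literals {a=F, b=T, e=F, f=F}.
                  branch 1.1.2.1.2 (add T d):
                    ○ open, literals {a=F, b=T, d=T, e=F, f=F}.
              branch 1.1.2.2 (add F (f -> d), T ~b):
                F (f -> d): α-rule — add T f, F d.
                × closes — contains both f and ~f.
      branch 1.2 (add F (f <-> e), T ((f -> d) <-> ~b)):
        F (f <-> e): β-rule — branch into T f, F e  //  F f, T e.
          branch 1.2.1 (add T f, F e):
            T ((f -> d) <-> ~b): β-rule — branch into T (f -> d), T ~b  //  F (f -> d), F ~b.
              branch 1.2.1.1 (add T (f -> d), T ~b):
                T (f -> d): β-rule — branch into F f  //  T d.
                  branch 1.2.1.1.1 (add F f):
                    × closes — contains both f and ~f.
                  branch 1.2.1.1.2 (add T d):
                    ○ open, literals {a=F, b=F, d=T, e=F, f=T}.
              branch 1.2.1.2 (add F (f -> d), F ~b):
                F (f -> d): α-rule — add T f, F d.
                ○ open, literals {a=F, b=T, d=F, e=F, f=T}.
          branch 1.2.2 (add F f, T e):
            T ((f -> d) <-> ~b): β-rule — branch into T (f -> d), T ~b  //  F (f -> d), F ~b.
              branch 1.2.2.1 (add T (f -> d), T ~b):
                T (f -> d): β-rule — branch into F f  //  T d.
                  branch 1.2.2.1.1 (add F f):
                    ○ open, literals {a=F, b=F, e=T, f=F}.
                  branch 1.2.2.1.2 (add T d):
                    ○ open, literals {a=F, b=F, d=T, e=T, f=F}.
              branch 1.2.2.2 (add F (f -> d), F ~b):
                F (f -> d): α-rule — add T f, F d.
                × closes — contains both f and ~f.
  branch 2 (add F ~d):
    ○ open, literals {d=T}.
4 branches closed, 9 open.
Each open branch fixes some atoms; the unmentioned ones are free. Counting distinct full assignments: branch {a=F, b=T, d=T, e=T, f=T} (c) contributes 2 new; branch {a=F, b=F, d=F, e=T, f=T} (c) contributes 2 new; branch {a=F, b=T, e=F, f=F} (c, d) contributes 4 new; branch {a=F, b=T, d=T, e=F, f=F} (c) contributes 0 new; branch {a=F, b=F, d=T, e=F, f=T} (c) contributes 2 new; branch {a=F, b=T, d=F, e=F, f=T} (c) contributes 2 new; branch {a=F, b=F, e=T, f=F} (c, d) contributes 4 new; branch {a=F, b=F, d=T, e=T, f=F} (c) contributes 0 new; branch {d=T} (a, b, c, e, f) contributes 24 new. Total: 40.

40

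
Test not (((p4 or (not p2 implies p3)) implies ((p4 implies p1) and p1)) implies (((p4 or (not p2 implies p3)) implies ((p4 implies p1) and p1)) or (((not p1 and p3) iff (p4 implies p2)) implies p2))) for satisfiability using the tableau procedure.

Initial set: {not (((p4 or (not p2 implies p3)) implies ((p4 implies p1) and p1)) implies (((p4 or (not p2 implies p3)) implies ((p4 implies p1) and p1)) or (((not p1 and p3) iff (p4 implies p2)) implies p2)))}.
not (((p4 or (not p2 implies p3)) implies ((p4 implies p1) and p1)) implies (((p4 or (not p2 implies p3)) implies ((p4 implies p1) and p1)) or (((not p1 and p3) iff (p4 implies p2)) implies p2))): α-rule — add ((p4 or (not p2 implies p3)) implies ((p4 implies p1) and p1)), not (((p4 or (not p2 implies p3)) implies ((p4 implies p1) and p1)) or (((not p1 and p3) iff (p4 implies p2)) implies p2)).
not (((p4 or (not p2 implies p3)) implies ((p4 implies p1) and p1)) or (((not p1 and p3) iff (p4 implies p2)) implies p2)): α-rule — add not ((p4 or (not p2 implies p3)) implies ((p4 implies p1) and p1)), not (((not p1 and p3) iff (p4 implies p2)) implies p2).
not ((p4 or (not p2 implies p3)) implies ((p4 implies p1) and p1)): α-rule — add (p4 or (not p2 implies p3)), not ((p4 implies p1) and p1).
not (((not p1 and p3) iff (p4 implies p2)) implies p2): α-rule — add ((not p1 and p3) iff (p4 implies p2)), not p2.
((p4 or (not p2 implies p3)) implies ((p4 implies p1) and p1)): β-rule — branch into not (p4 or (not p2 implies p3))  //  ((p4 implies p1) and p1).
  branch 1 (add not (p4 or (not p2 implies p3))):
    not (p4 or (not p2 implies p3)): α-rule — add not p4, not (not p2 implies p3).
    not (not p2 implies p3): α-rule — add not p2, not p3.
    (p4 or (not p2 implies p3)): β-rule — branch into p4  //  (not p2 implies p3).
      branch 1.1 (add p4):
        × closes — contains both p4 and not p4.
      branch 1.2 (add (not p2 implies p3)):
        not ((p4 implies p1) and p1): β-rule — branch into not (p4 implies p1)  //  not p1.
          branch 1.2.1 (add not (p4 implies p1)):
            not (p4 implies p1): α-rule — add p4, not p1.
            × closes — contains both p4 and not p4.
          branch 1.2.2 (add not p1):
            ((not p1 and p3) iff (p4 implies p2)): β-rule — branch into (not p1 and p3), (p4 implies p2)  //  not (not p1 and p3), not (p4 implies p2).
              branch 1.2.2.1 (add (not p1 and p3), (p4 implies p2)):
                (not p1 and p3): α-rule — add not p1, p3.
                × closes — contains both p3 and not p3.
              branch 1.2.2.2 (add not (not p1 and p3), not (p4 implies p2)):
                not (p4 implies p2): α-rule — add p4, not p2.
                × closes — contains both p4 and not p4.
  branch 2 (add ((p4 implies p1) and p1)):
    ((p4 implies p1) and p1): α-rule — add (p4 implies p1), p1.
    (p4 or (not p2 implies p3)): β-rule — branch into p4  //  (not p2 implies p3).
      branch 2.1 (add p4):
        not ((p4 implies p1) and p1): β-rule — branch into not (p4 implies p1)  //  not p1.
          branch 2.1.1 (add not (p4 implies p1)):
            not (p4 implies p1): α-rule — add p4, not p1.
            × closes — contains both p1 and not p1.
          branch 2.1.2 (add not p1):
            × closes — contains both p1 and not p1.
      branch 2.2 (add (not p2 implies p3)):
        not ((p4 implies p1) and p1): β-rule — branch into not (p4 implies p1)  //  not p1.
          branch 2.2.1 (add not (p4 implies p1)):
            not (p4 implies p1): α-rule — add p4, not p1.
            × closes — contains both p1 and not p1.
          branch 2.2.2 (add not p1):
            × closes — contains both p1 and not p1.
All 8 branches close.
Every branch closed; the formula is unsatisfiable.

Unsatisfiable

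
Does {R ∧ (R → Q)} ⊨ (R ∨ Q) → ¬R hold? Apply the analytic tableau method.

Initial set: {(R ∧ (R → Q)); ¬((R ∨ Q) → ¬R)}.
(R ∧ (R → Q)): α-rule — add R, (R → Q).
¬((R ∨ Q) → ¬R): α-rule — add (R ∨ Q), ¬¬R.
(R → Q): β-rule — branch into ¬R  //  Q.
  branch 1 (add ¬R):
    × closes — contains both R and ¬R.
  branch 2 (add Q):
    (R ∨ Q): β-rule — branch into R  //  Q.
      branch 2.1 (add R):
        ○ open, literals {Q=1, R=1}.
      branch 2.2 (add Q):
        ○ open, literals {Q=1, R=1}.
1 branch closed, 2 open.
An open branch gives a countermodel: Q=1, R=1 (unmentioned atoms arbitrary); the premises hold there but the conclusion fails.

No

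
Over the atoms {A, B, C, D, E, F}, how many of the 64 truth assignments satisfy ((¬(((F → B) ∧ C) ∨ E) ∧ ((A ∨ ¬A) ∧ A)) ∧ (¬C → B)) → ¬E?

64

Initial set: {T (((¬(((F → B) ∧ C) ∨ E) ∧ ((A ∨ ¬A) ∧ A)) ∧ (¬C → B)) → ¬E)}.
T (((¬(((F → B) ∧ C) ∨ E) ∧ ((A ∨ ¬A) ∧ A)) ∧ (¬C → B)) → ¬E): β-rule — branch into F ((¬(((F → B) ∧ C) ∨ E) ∧ ((A ∨ ¬A) ∧ A)) ∧ (¬C → B))  //  T ¬E.
  branch 1 (add F ((¬(((F → B) ∧ C) ∨ E) ∧ ((A ∨ ¬A) ∧ A)) ∧ (¬C → B))):
    F ((¬(((F → B) ∧ C) ∨ E) ∧ ((A ∨ ¬A) ∧ A)) ∧ (¬C → B)): β-rule — branch into F (¬(((F → B) ∧ C) ∨ E) ∧ ((A ∨ ¬A) ∧ A))  //  F (¬C → B).
      branch 1.1 (add F (¬(((F → B) ∧ C) ∨ E) ∧ ((A ∨ ¬A) ∧ A))):
        F (¬(((F → B) ∧ C) ∨ E) ∧ ((A ∨ ¬A) ∧ A)): β-rule — branch into F ¬(((F → B) ∧ C) ∨ E)  //  F ((A ∨ ¬A) ∧ A).
          branch 1.1.1 (add F ¬(((F → B) ∧ C) ∨ E)):
            F ¬(((F → B) ∧ C) ∨ E): β-rule — branch into T ((F → B) ∧ C)  //  T E.
              branch 1.1.1.1 (add T ((F → B) ∧ C)):
                T ((F → B) ∧ C): α-rule — add T (F → B), T C.
                T (F → B): β-rule — branch into F F  //  T B.
                  branch 1.1.1.1.1 (add F F):
                    ○ open, literals {C=T, F=F}.
                  branch 1.1.1.1.2 (add T B):
                    ○ open, literals {B=T, C=T}.
              branch 1.1.1.2 (add T E):
                ○ open, literals {E=T}.
          branch 1.1.2 (add F ((A ∨ ¬A) ∧ A)):
            F ((A ∨ ¬A) ∧ A): β-rule — branch into F (A ∨ ¬A)  //  F A.
              branch 1.1.2.1 (add F (A ∨ ¬A)):
                F (A ∨ ¬A): α-rule — add F A, F ¬A.
                × closes — contains both A and ¬A.
              branch 1.1.2.2 (add F A):
                ○ open, literals {A=F}.
      branch 1.2 (add F (¬C → B)):
        F (¬C → B): α-rule — add T ¬C, F B.
        ○ open, literals {B=F, C=F}.
  branch 2 (add T ¬E):
    ○ open, literals {E=F}.
1 branch closed, 6 open.
Each open branch fixes some atoms; the unmentioned ones are free. Counting distinct full assignments: branch {C=T, F=F} (A, B, D, E) contributes 16 new; branch {B=T, C=T} (A, D, E, F) contributes 8 new; branch {E=T} (A, B, C, D, F) contributes 20 new; branch {A=F} (B, C, D, E, F) contributes 10 new; branch {B=F, C=F} (A, D, E, F) contributes 4 new; branch {E=F} (A, B, C, D, F) contributes 6 new. Total: 64.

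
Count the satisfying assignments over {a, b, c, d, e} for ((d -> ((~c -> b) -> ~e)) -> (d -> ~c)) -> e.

20

Initial set: {(((d -> ((~c -> b) -> ~e)) -> (d -> ~c)) -> e)}.
(((d -> ((~c -> b) -> ~e)) -> (d -> ~c)) -> e): β-rule — branch into ~((d -> ((~c -> b) -> ~e)) -> (d -> ~c))  //  e.
  branch 1 (add ~((d -> ((~c -> b) -> ~e)) -> (d -> ~c))):
    ~((d -> ((~c -> b) -> ~e)) -> (d -> ~c)): α-rule — add (d -> ((~c -> b) -> ~e)), ~(d -> ~c).
    ~(d -> ~c): α-rule — add d, ~~c.
    (d -> ((~c -> b) -> ~e)): β-rule — branch into ~d  //  ((~c -> b) -> ~e).
      branch 1.1 (add ~d):
        × closes — contains both d and ~d.
      branch 1.2 (add ((~c -> b) -> ~e)):
        ((~c -> b) -> ~e): β-rule — branch into ~(~c -> b)  //  ~e.
          branch 1.2.1 (add ~(~c -> b)):
            ~(~c -> b): α-rule — add ~c, ~b.
            × closes — contains both c and ~c.
          branch 1.2.2 (add ~e):
            ○ open, literals {c=T, d=T, e=F}.
  branch 2 (add e):
    ○ open, literals {e=T}.
2 branches closed, 2 open.
Each open branch fixes some atoms; the unmentioned ones are free. Counting distinct full assignments: branch {c=T, d=T, e=F} (a, b) contributes 4 new; branch {e=T} (a, b, c, d) contributes 16 new. Total: 20.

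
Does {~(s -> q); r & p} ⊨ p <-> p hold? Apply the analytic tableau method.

Initial set: {~(s -> q); (r & p); ~(p <-> p)}.
~(s -> q): α-rule — add s, ~q.
(r & p): α-rule — add r, p.
~(p <-> p): β-rule — branch into p, ~p  //  ~p, p.
  branch 1 (add p, ~p):
    × closes — contains both p and ~p.
  branch 2 (add ~p, p):
    × closes — contains both p and ~p.
All 2 branches close.
Every branch closed, so the premises entail the conclusion.

Yes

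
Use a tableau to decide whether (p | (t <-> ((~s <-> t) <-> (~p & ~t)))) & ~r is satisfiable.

Satisfiable

Initial set: {((p | (t <-> ((~s <-> t) <-> (~p & ~t)))) & ~r)}.
((p | (t <-> ((~s <-> t) <-> (~p & ~t)))) & ~r): α-rule — add (p | (t <-> ((~s <-> t) <-> (~p & ~t)))), ~r.
(p | (t <-> ((~s <-> t) <-> (~p & ~t)))): β-rule — branch into p  //  (t <-> ((~s <-> t) <-> (~p & ~t))).
  branch 1 (add p):
    ○ open, literals {p=T, r=F}.
  branch 2 (add (t <-> ((~s <-> t) <-> (~p & ~t)))):
    (t <-> ((~s <-> t) <-> (~p & ~t))): β-rule — branch into t, ((~s <-> t) <-> (~p & ~t))  //  ~t, ~((~s <-> t) <-> (~p & ~t)).
      branch 2.1 (add t, ((~s <-> t) <-> (~p & ~t))):
        ((~s <-> t) <-> (~p & ~t)): β-rule — branch into (~s <-> t), (~p & ~t)  //  ~(~s <-> t), ~(~p & ~t).
          branch 2.1.1 (add (~s <-> t), (~p & ~t)):
            (~p & ~t): α-rule — add ~p, ~t.
            × closes — contains both t and ~t.
          branch 2.1.2 (add ~(~s <-> t), ~(~p & ~t)):
            ~(~s <-> t): β-rule — branch into ~s, ~t  //  ~~s, t.
              branch 2.1.2.1 (add ~s, ~t):
                × closes — contains both t and ~t.
              branch 2.1.2.2 (add ~~s, t):
                ~(~p & ~t): β-rule — branch into ~~p  //  ~~t.
                  branch 2.1.2.2.1 (add ~~p):
                    ○ open, literals {p=T, r=F, s=T, t=T}.
                  branch 2.1.2.2.2 (add ~~t):
                    ○ open, literals {r=F, s=T, t=T}.
      branch 2.2 (add ~t, ~((~s <-> t) <-> (~p & ~t))):
        ~((~s <-> t) <-> (~p & ~t)): β-rule — branch into (~s <-> t), ~(~p & ~t)  //  ~(~s <-> t), (~p & ~t).
          branch 2.2.1 (add (~s <-> t), ~(~p & ~t)):
            (~s <-> t): β-rule — branch into ~s, t  //  ~~s, ~t.
              branch 2.2.1.1 (add ~s, t):
                × closes — contains both t and ~t.
              branch 2.2.1.2 (add ~~s, ~t):
                ~(~p & ~t): β-rule — branch into ~~p  //  ~~t.
                  branch 2.2.1.2.1 (add ~~p):
                    ○ open, literals {p=T, r=F, s=T, t=F}.
                  branch 2.2.1.2.2 (add ~~t):
                    × closes — contains both t and ~t.
          branch 2.2.2 (add ~(~s <-> t), (~p & ~t)):
            (~p & ~t): α-rule — add ~p, ~t.
            ~(~s <-> t): β-rule — branch into ~s, ~t  //  ~~s, t.
              branch 2.2.2.1 (add ~s, ~t):
                ○ open, literals {p=F, r=F, s=F, t=F}.
              branch 2.2.2.2 (add ~~s, t):
                × closes — contains both t and ~t.
5 branches closed, 5 open.
An open branch gives a satisfying assignment: p=T, r=F.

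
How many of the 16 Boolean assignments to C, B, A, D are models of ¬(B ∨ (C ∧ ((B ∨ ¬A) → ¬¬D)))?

5

Initial set: {¬(B ∨ (C ∧ ((B ∨ ¬A) → ¬¬D)))}.
¬(B ∨ (C ∧ ((B ∨ ¬A) → ¬¬D))): α-rule — add ¬B, ¬(C ∧ ((B ∨ ¬A) → ¬¬D)).
¬(C ∧ ((B ∨ ¬A) → ¬¬D)): β-rule — branch into ¬C  //  ¬((B ∨ ¬A) → ¬¬D).
  branch 1 (add ¬C):
    ○ open, literals {B=F, C=F}.
  branch 2 (add ¬((B ∨ ¬A) → ¬¬D)):
    ¬((B ∨ ¬A) → ¬¬D): α-rule — add (B ∨ ¬A), ¬¬¬D.
    ¬¬¬D: drop double negation, giving ¬D.
    (B ∨ ¬A): β-rule — branch into B  //  ¬A.
      branch 2.1 (add B):
        × closes — contains both B and ¬B.
      branch 2.2 (add ¬A):
        ○ open, literals {A=F, B=F, D=F}.
1 branch closed, 2 open.
Each open branch fixes some atoms; the unmentioned ones are free. Counting distinct full assignments: branch {B=F, C=F} (A, D) contributes 4 new; branch {A=F, B=F, D=F} (C) contributes 1 new. Total: 5.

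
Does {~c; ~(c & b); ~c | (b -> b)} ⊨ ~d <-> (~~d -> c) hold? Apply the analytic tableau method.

Initial set: {~c; ~(c & b); (~c | (b -> b)); ~(~d <-> (~~d -> c))}.
~(c & b): β-rule — branch into ~c  //  ~b.
  branch 1 (add ~c):
    (~c | (b -> b)): β-rule — branch into ~c  //  (b -> b).
      branch 1.1 (add ~c):
        ~(~d <-> (~~d -> c)): β-rule — branch into ~d, ~(~~d -> c)  //  ~~d, (~~d -> c).
          branch 1.1.1 (add ~d, ~(~~d -> c)):
            ~(~~d -> c): α-rule — add ~~d, ~c.
            ~~d: drop double negation, giving d.
            × closes — contains both d and ~d.
          branch 1.1.2 (add ~~d, (~~d -> c)):
            (~~d -> c): β-rule — branch into ~~~d  //  c.
              branch 1.1.2.1 (add ~~~d):
                ~~~d: drop double negation, giving ~d.
                × closes — contains both d and ~d.
              branch 1.1.2.2 (add c):
                × closes — contains both c and ~c.
      branch 1.2 (add (b -> b)):
        ~(~d <-> (~~d -> c)): β-rule — branch into ~d, ~(~~d -> c)  //  ~~d, (~~d -> c).
          branch 1.2.1 (add ~d, ~(~~d -> c)):
            ~(~~d -> c): α-rule — add ~~d, ~c.
            ~~d: drop double negation, giving d.
            × closes — contains both d and ~d.
          branch 1.2.2 (add ~~d, (~~d -> c)):
            (b -> b): β-rule — branch into ~b  //  b.
              branch 1.2.2.1 (add ~b):
                (~~d -> c): β-rule — branch into ~~~d  //  c.
                  branch 1.2.2.1.1 (add ~~~d):
                    ~~~d: drop double negation, giving ~d.
                    × closes — contains both d and ~d.
                  branch 1.2.2.1.2 (add c):
                    × closes — contains both c and ~c.
              branch 1.2.2.2 (add b):
                (~~d -> c): β-rule — branch into ~~~d  //  c.
                  branch 1.2.2.2.1 (add ~~~d):
                    ~~~d: drop double negation, giving ~d.
                    × closes — contains both d and ~d.
                  branch 1.2.2.2.2 (add c):
                    × closes — contains both c and ~c.
  branch 2 (add ~b):
    (~c | (b -> b)): β-rule — branch into ~c  //  (b -> b).
      branch 2.1 (add ~c):
        ~(~d <-> (~~d -> c)): β-rule — branch into ~d, ~(~~d -> c)  //  ~~d, (~~d -> c).
          branch 2.1.1 (add ~d, ~(~~d -> c)):
            ~(~~d -> c): α-rule — add ~~d, ~c.
            ~~d: drop double negation, giving d.
            × closes — contains both d and ~d.
          branch 2.1.2 (add ~~d, (~~d -> c)):
            (~~d -> c): β-rule — branch into ~~~d  //  c.
              branch 2.1.2.1 (add ~~~d):
                ~~~d: drop double negation, giving ~d.
                × closes — contains both d and ~d.
              branch 2.1.2.2 (add c):
                × closes — contains both c and ~c.
      branch 2.2 (add (b -> b)):
        ~(~d <-> (~~d -> c)): β-rule — branch into ~d, ~(~~d -> c)  //  ~~d, (~~d -> c).
          branch 2.2.1 (add ~d, ~(~~d -> c)):
            ~(~~d -> c): α-rule — add ~~d, ~c.
            ~~d: drop double negation, giving d.
            × closes — contains both d and ~d.
          branch 2.2.2 (add ~~d, (~~d -> c)):
            (b -> b): β-rule — branch into ~b  //  b.
              branch 2.2.2.1 (add ~b):
                (~~d -> c): β-rule — branch into ~~~d  //  c.
                  branch 2.2.2.1.1 (add ~~~d):
                    ~~~d: drop double negation, giving ~d.
                    × closes — contains both d and ~d.
                  branch 2.2.2.1.2 (add c):
                    × closes — contains both c and ~c.
              branch 2.2.2.2 (add b):
                × closes — contains both b and ~b.
All 15 branches close.
Every branch closed, so the premises entail the conclusion.

Yes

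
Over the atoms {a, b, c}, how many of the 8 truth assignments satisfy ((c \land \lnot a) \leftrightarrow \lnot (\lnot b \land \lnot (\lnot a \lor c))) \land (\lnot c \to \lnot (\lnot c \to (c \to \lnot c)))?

2

Initial set: {(((c \land \lnot a) \leftrightarrow \lnot (\lnot b \land \lnot (\lnot a \lor c))) \land (\lnot c \to \lnot (\lnot c \to (c \to \lnot c))))}.
(((c \land \lnot a) \leftrightarrow \lnot (\lnot b \land \lnot (\lnot a \lor c))) \land (\lnot c \to \lnot (\lnot c \to (c \to \lnot c)))): α-rule — add ((c \land \lnot a) \leftrightarrow \lnot (\lnot b \land \lnot (\lnot a \lor c))), (\lnot c \to \lnot (\lnot c \to (c \to \lnot c))).
((c \land \lnot a) \leftrightarrow \lnot (\lnot b \land \lnot (\lnot a \lor c))): β-rule — branch into (c \land \lnot a), \lnot (\lnot b \land \lnot (\lnot a \lor c))  //  \lnot (c \land \lnot a), \lnot \lnot (\lnot b \land \lnot (\lnot a \lor c)).
  branch 1 (add (c \land \lnot a), \lnot (\lnot b \land \lnot (\lnot a \lor c))):
    (c \land \lnot a): α-rule — add c, \lnot a.
    (\lnot c \to \lnot (\lnot c \to (c \to \lnot c))): β-rule — branch into \lnot \lnot c  //  \lnot (\lnot c \to (c \to \lnot c)).
      branch 1.1 (add \lnot \lnot c):
        \lnot (\lnot b \land \lnot (\lnot a \lor c)): β-rule — branch into \lnot \lnot b  //  \lnot \lnot (\lnot a \lor c).
          branch 1.1.1 (add \lnot \lnot b):
            ○ open, literals {a=0, b=1, c=1}.
          branch 1.1.2 (add \lnot \lnot (\lnot a \lor c)):
            \lnot \lnot (\lnot a \lor c): β-rule — branch into \lnot a  //  c.
              branch 1.1.2.1 (add \lnot a):
                ○ open, literals {a=0, c=1}.
              branch 1.1.2.2 (add c):
                ○ open, literals {a=0, c=1}.
      branch 1.2 (add \lnot (\lnot c \to (c \to \lnot c))):
        \lnot (\lnot c \to (c \to \lnot c)): α-rule — add \lnot c, \lnot (c \to \lnot c).
        × closes — contains both c and \lnot c.
  branch 2 (add \lnot (c \land \lnot a), \lnot \lnot (\lnot b \land \lnot (\lnot a \lor c))):
    \lnot \lnot (\lnot b \land \lnot (\lnot a \lor c)): α-rule — add \lnot b, \lnot (\lnot a \lor c).
    \lnot (\lnot a \lor c): α-rule — add \lnot \lnot a, \lnot c.
    (\lnot c \to \lnot (\lnot c \to (c \to \lnot c))): β-rule — branch into \lnot \lnot c  //  \lnot (\lnot c \to (c \to \lnot c)).
      branch 2.1 (add \lnot \lnot c):
        × closes — contains both c and \lnot c.
      branch 2.2 (add \lnot (\lnot c \to (c \to \lnot c))):
        \lnot (\lnot c \to (c \to \lnot c)): α-rule — add \lnot c, \lnot (c \to \lnot c).
        \lnot (c \to \lnot c): α-rule — add c, \lnot \lnot c.
        × closes — contains both c and \lnot c.
3 branches closed, 3 open.
Each open branch fixes some atoms; the unmentioned ones are free. Counting distinct full assignments: branch {a=0, b=1, c=1} (none free) contributes 1 new; branch {a=0, c=1} (b) contributes 1 new; branch {a=0, c=1} (b) contributes 0 new. Total: 2.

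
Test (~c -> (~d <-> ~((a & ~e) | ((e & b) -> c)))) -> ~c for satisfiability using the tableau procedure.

Initial set: {((~c -> (~d <-> ~((a & ~e) | ((e & b) -> c)))) -> ~c)}.
((~c -> (~d <-> ~((a & ~e) | ((e & b) -> c)))) -> ~c): β-rule — branch into ~(~c -> (~d <-> ~((a & ~e) | ((e & b) -> c))))  //  ~c.
  branch 1 (add ~(~c -> (~d <-> ~((a & ~e) | ((e & b) -> c))))):
    ~(~c -> (~d <-> ~((a & ~e) | ((e & b) -> c)))): α-rule — add ~c, ~(~d <-> ~((a & ~e) | ((e & b) -> c))).
    ~(~d <-> ~((a & ~e) | ((e & b) -> c))): β-rule — branch into ~d, ~~((a & ~e) | ((e & b) -> c))  //  ~~d, ~((a & ~e) | ((e & b) -> c)).
      branch 1.1 (add ~d, ~~((a & ~e) | ((e & b) -> c))):
        ~~((a & ~e) | ((e & b) -> c)): β-rule — branch into (a & ~e)  //  ((e & b) -> c).
          branch 1.1.1 (add (a & ~e)):
            (a & ~e): α-rule — add a, ~e.
            ○ open, literals {a=1, c=0, d=0, e=0}.
          branch 1.1.2 (add ((e & b) -> c)):
            ((e & b) -> c): β-rule — branch into ~(e & b)  //  c.
              branch 1.1.2.1 (add ~(e & b)):
                ~(e & b): β-rule — branch into ~e  //  ~b.
                  branch 1.1.2.1.1 (add ~e):
                    ○ open, literals {c=0, d=0, e=0}.
                  branch 1.1.2.1.2 (add ~b):
                    ○ open, literals {b=0, c=0, d=0}.
              branch 1.1.2.2 (add c):
                × closes — contains both c and ~c.
      branch 1.2 (add ~~d, ~((a & ~e) | ((e & b) -> c))):
        ~((a & ~e) | ((e & b) -> c)): α-rule — add ~(a & ~e), ~((e & b) -> c).
        ~((e & b) -> c): α-rule — add (e & b), ~c.
        (e & b): α-rule — add e, b.
        ~(a & ~e): β-rule — branch into ~a  //  ~~e.
          branch 1.2.1 (add ~a):
            ○ open, literals {a=0, b=1, c=0, d=1, e=1}.
          branch 1.2.2 (add ~~e):
            ○ open, literals {b=1, c=0, d=1, e=1}.
  branch 2 (add ~c):
    ○ open, literals {c=0}.
1 branch closed, 6 open.
An open branch gives a satisfying assignment: a=1, c=0, d=0, e=0.

Satisfiable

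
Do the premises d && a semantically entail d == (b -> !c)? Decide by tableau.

Initial set: {(d && a); !(d == (b -> !c))}.
(d && a): α-rule — add d, a.
!(d == (b -> !c)): β-rule — branch into d, !(b -> !c)  //  !d, (b -> !c).
  branch 1 (add d, !(b -> !c)):
    !(b -> !c): α-rule — add b, !!c.
    ○ open, literals {a=true, b=true, c=true, d=true}.
  branch 2 (add !d, (b -> !c)):
    × closes — contains both d and !d.
1 branch closed, 1 open.
An open branch gives a countermodel: a=true, b=true, c=true, d=true (unmentioned atoms arbitrary); the premises hold there but the conclusion fails.

No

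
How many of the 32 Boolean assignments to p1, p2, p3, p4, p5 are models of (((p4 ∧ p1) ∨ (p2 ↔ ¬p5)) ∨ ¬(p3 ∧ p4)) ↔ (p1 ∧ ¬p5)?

Initial set: {((((p4 ∧ p1) ∨ (p2 ↔ ¬p5)) ∨ ¬(p3 ∧ p4)) ↔ (p1 ∧ ¬p5))}.
((((p4 ∧ p1) ∨ (p2 ↔ ¬p5)) ∨ ¬(p3 ∧ p4)) ↔ (p1 ∧ ¬p5)): β-rule — branch into (((p4 ∧ p1) ∨ (p2 ↔ ¬p5)) ∨ ¬(p3 ∧ p4)), (p1 ∧ ¬p5)  //  ¬(((p4 ∧ p1) ∨ (p2 ↔ ¬p5)) ∨ ¬(p3 ∧ p4)), ¬(p1 ∧ ¬p5).
  branch 1 (add (((p4 ∧ p1) ∨ (p2 ↔ ¬p5)) ∨ ¬(p3 ∧ p4)), (p1 ∧ ¬p5)):
    (p1 ∧ ¬p5): α-rule — add p1, ¬p5.
    (((p4 ∧ p1) ∨ (p2 ↔ ¬p5)) ∨ ¬(p3 ∧ p4)): β-rule — branch into ((p4 ∧ p1) ∨ (p2 ↔ ¬p5))  //  ¬(p3 ∧ p4).
      branch 1.1 (add ((p4 ∧ p1) ∨ (p2 ↔ ¬p5))):
        ((p4 ∧ p1) ∨ (p2 ↔ ¬p5)): β-rule — branch into (p4 ∧ p1)  //  (p2 ↔ ¬p5).
          branch 1.1.1 (add (p4 ∧ p1)):
            (p4 ∧ p1): α-rule — add p4, p1.
            ○ open, literals {p1=1, p4=1, p5=0}.
          branch 1.1.2 (add (p2 ↔ ¬p5)):
            (p2 ↔ ¬p5): β-rule — branch into p2, ¬p5  //  ¬p2, ¬¬p5.
              branch 1.1.2.1 (add p2, ¬p5):
                ○ open, literals {p1=1, p2=1, p5=0}.
              branch 1.1.2.2 (add ¬p2, ¬¬p5):
                × closes — contains both p5 and ¬p5.
      branch 1.2 (add ¬(p3 ∧ p4)):
        ¬(p3 ∧ p4): β-rule — branch into ¬p3  //  ¬p4.
          branch 1.2.1 (add ¬p3):
            ○ open, literals {p1=1, p3=0, p5=0}.
          branch 1.2.2 (add ¬p4):
            ○ open, literals {p1=1, p4=0, p5=0}.
  branch 2 (add ¬(((p4 ∧ p1) ∨ (p2 ↔ ¬p5)) ∨ ¬(p3 ∧ p4)), ¬(p1 ∧ ¬p5)):
    ¬(((p4 ∧ p1) ∨ (p2 ↔ ¬p5)) ∨ ¬(p3 ∧ p4)): α-rule — add ¬((p4 ∧ p1) ∨ (p2 ↔ ¬p5)), ¬¬(p3 ∧ p4).
    ¬((p4 ∧ p1) ∨ (p2 ↔ ¬p5)): α-rule — add ¬(p4 ∧ p1), ¬(p2 ↔ ¬p5).
    ¬¬(p3 ∧ p4): α-rule — add p3, p4.
    ¬(p1 ∧ ¬p5): β-rule — branch into ¬p1  //  ¬¬p5.
      branch 2.1 (add ¬p1):
        ¬(p4 ∧ p1): β-rule — branch into ¬p4  //  ¬p1.
          branch 2.1.1 (add ¬p4):
            × closes — contains both p4 and ¬p4.
          branch 2.1.2 (add ¬p1):
            ¬(p2 ↔ ¬p5): β-rule — branch into p2, ¬¬p5  //  ¬p2, ¬p5.
              branch 2.1.2.1 (add p2, ¬¬p5):
                ○ open, literals {p1=0, p2=1, p3=1, p4=1, p5=1}.
              branch 2.1.2.2 (add ¬p2, ¬p5):
                ○ open, literals {p1=0, p2=0, p3=1, p4=1, p5=0}.
      branch 2.2 (add ¬¬p5):
        ¬(p4 ∧ p1): β-rule — branch into ¬p4  //  ¬p1.
          branch 2.2.1 (add ¬p4):
            × closes — contains both p4 and ¬p4.
          branch 2.2.2 (add ¬p1):
            ¬(p2 ↔ ¬p5): β-rule — branch into p2, ¬¬p5  //  ¬p2, ¬p5.
              branch 2.2.2.1 (add p2, ¬¬p5):
                ○ open, literals {p1=0, p2=1, p3=1, p4=1, p5=1}.
              branch 2.2.2.2 (add ¬p2, ¬p5):
                × closes — contains both p5 and ¬p5.
4 branches closed, 7 open.
Each open branch fixes some atoms; the unmentioned ones are free. Counting distinct full assignments: branch {p1=1, p4=1, p5=0} (p2, p3) contributes 4 new; branch {p1=1, p2=1, p5=0} (p3, p4) contributes 2 new; branch {p1=1, p3=0, p5=0} (p2, p4) contributes 1 new; branch {p1=1, p4=0, p5=0} (p2, p3) contributes 1 new; branch {p1=0, p2=1, p3=1, p4=1, p5=1} (none free) contributes 1 new; branch {p1=0, p2=0, p3=1, p4=1, p5=0} (none free) contributes 1 new; branch {p1=0, p2=1, p3=1, p4=1, p5=1} (none free) contributes 0 new. Total: 10.

10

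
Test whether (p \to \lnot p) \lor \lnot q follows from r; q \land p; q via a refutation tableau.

Initial set: {r; (q \land p); q; \lnot ((p \to \lnot p) \lor \lnot q)}.
(q \land p): α-rule — add q, p.
\lnot ((p \to \lnot p) \lor \lnot q): α-rule — add \lnot (p \to \lnot p), \lnot \lnot q.
\lnot (p \to \lnot p): α-rule — add p, \lnot \lnot p.
○ open, literals {p=true, q=true, r=true}.
0 branches closed, 1 open.
An open branch gives a countermodel: p=true, q=true, r=true (unmentioned atoms arbitrary); the premises hold there but the conclusion fails.

No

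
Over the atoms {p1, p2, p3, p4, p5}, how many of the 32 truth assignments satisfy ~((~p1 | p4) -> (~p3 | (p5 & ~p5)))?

Initial set: {~((~p1 | p4) -> (~p3 | (p5 & ~p5)))}.
~((~p1 | p4) -> (~p3 | (p5 & ~p5))): α-rule — add (~p1 | p4), ~(~p3 | (p5 & ~p5)).
~(~p3 | (p5 & ~p5)): α-rule — add ~~p3, ~(p5 & ~p5).
(~p1 | p4): β-rule — branch into ~p1  //  p4.
  branch 1 (add ~p1):
    ~(p5 & ~p5): β-rule — branch into ~p5  //  ~~p5.
      branch 1.1 (add ~p5):
        ○ open, literals {p1=false, p3=true, p5=false}.
      branch 1.2 (add ~~p5):
        ○ open, literals {p1=false, p3=true, p5=true}.
  branch 2 (add p4):
    ~(p5 & ~p5): β-rule — branch into ~p5  //  ~~p5.
      branch 2.1 (add ~p5):
        ○ open, literals {p3=true, p4=true, p5=false}.
      branch 2.2 (add ~~p5):
        ○ open, literals {p3=true, p4=true, p5=true}.
0 branches closed, 4 open.
Each open branch fixes some atoms; the unmentioned ones are free. Counting distinct full assignments: branch {p1=false, p3=true, p5=false} (p2, p4) contributes 4 new; branch {p1=false, p3=true, p5=true} (p2, p4) contributes 4 new; branch {p3=true, p4=true, p5=false} (p1, p2) contributes 2 new; branch {p3=true, p4=true, p5=true} (p1, p2) contributes 2 new. Total: 12.

12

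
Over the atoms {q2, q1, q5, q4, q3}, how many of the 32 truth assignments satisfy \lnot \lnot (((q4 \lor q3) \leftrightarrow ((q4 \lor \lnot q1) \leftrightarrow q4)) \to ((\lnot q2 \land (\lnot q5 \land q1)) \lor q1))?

Initial set: {T \lnot \lnot (((q4 \lor q3) \leftrightarrow ((q4 \lor \lnot q1) \leftrightarrow q4)) \to ((\lnot q2 \land (\lnot q5 \land q1)) \lor q1))}.
T \lnot \lnot (((q4 \lor q3) \leftrightarrow ((q4 \lor \lnot q1) \leftrightarrow q4)) \to ((\lnot q2 \land (\lnot q5 \land q1)) \lor q1)): drop double negation, giving T (((q4 \lor q3) \leftrightarrow ((q4 \lor \lnot q1) \leftrightarrow q4)) \to ((\lnot q2 \land (\lnot q5 \land q1)) \lor q1)).
T (((q4 \lor q3) \leftrightarrow ((q4 \lor \lnot q1) \leftrightarrow q4)) \to ((\lnot q2 \land (\lnot q5 \land q1)) \lor q1)): β-rule — branch into F ((q4 \lor q3) \leftrightarrow ((q4 \lor \lnot q1) \leftrightarrow q4))  //  T ((\lnot q2 \land (\lnot q5 \land q1)) \lor q1).
  branch 1 (add F ((q4 \lor q3) \leftrightarrow ((q4 \lor \lnot q1) \leftrightarrow q4))):
    F ((q4 \lor q3) \leftrightarrow ((q4 \lor \lnot q1) \leftrightarrow q4)): β-rule — branch into T (q4 \lor q3), F ((q4 \lor \lnot q1) \leftrightarrow q4)  //  F (q4 \lor q3), T ((q4 \lor \lnot q1) \leftrightarrow q4).
      branch 1.1 (add T (q4 \lor q3), F ((q4 \lor \lnot q1) \leftrightarrow q4)):
        T (q4 \lor q3): β-rule — branch into T q4  //  T q3.
          branch 1.1.1 (add T q4):
            F ((q4 \lor \lnot q1) \leftrightarrow q4): β-rule — branch into T (q4 \lor \lnot q1), F q4  //  F (q4 \lor \lnot q1), T q4.
              branch 1.1.1.1 (add T (q4 \lor \lnot q1), F q4):
                × closes — contains both q4 and \lnot q4.
              branch 1.1.1.2 (add F (q4 \lor \lnot q1), T q4):
                F (q4 \lor \lnot q1): α-rule — add F q4, F \lnot q1.
                × closes — contains both q4 and \lnot q4.
          branch 1.1.2 (add T q3):
            F ((q4 \lor \lnot q1) \leftrightarrow q4): β-rule — branch into T (q4 \lor \lnot q1), F q4  //  F (q4 \lor \lnot q1), T q4.
              branch 1.1.2.1 (add T (q4 \lor \lnot q1), F q4):
                T (q4 \lor \lnot q1): β-rule — branch into T q4  //  T \lnot q1.
                  branch 1.1.2.1.1 (add T q4):
                    × closes — contains both q4 and \lnot q4.
                  branch 1.1.2.1.2 (add T \lnot q1):
                    ○ open, literals {q1=false, q3=true, q4=false}.
              branch 1.1.2.2 (add F (q4 \lor \lnot q1), T q4):
                F (q4 \lor \lnot q1): α-rule — add F q4, F \lnot q1.
                × closes — contains both q4 and \lnot q4.
      branch 1.2 (add F (q4 \lor q3), T ((q4 \lor \lnot q1) \leftrightarrow q4)):
        F (q4 \lor q3): α-rule — add F q4, F q3.
        T ((q4 \lor \lnot q1) \leftrightarrow q4): β-rule — branch into T (q4 \lor \lnot q1), T q4  //  F (q4 \lor \lnot q1), F q4.
          branch 1.2.1 (add T (q4 \lor \lnot q1), T q4):
            × closes — contains both q4 and \lnot q4.
          branch 1.2.2 (add F (q4 \lor \lnot q1), F q4):
            F (q4 \lor \lnot q1): α-rule — add F q4, F \lnot q1.
            ○ open, literals {q1=true, q3=false, q4=false}.
  branch 2 (add T ((\lnot q2 \land (\lnot q5 \land q1)) \lor q1)):
    T ((\lnot q2 \land (\lnot q5 \land q1)) \lor q1): β-rule — branch into T (\lnot q2 \land (\lnot q5 \land q1))  //  T q1.
      branch 2.1 (add T (\lnot q2 \land (\lnot q5 \land q1))):
        T (\lnot q2 \land (\lnot q5 \land q1)): α-rule — add T \lnot q2, T (\lnot q5 \land q1).
        T (\lnot q5 \land q1): α-rule — add T \lnot q5, T q1.
        ○ open, literals {q1=true, q2=false, q5=false}.
      branch 2.2 (add T q1):
        ○ open, literals {q1=true}.
5 branches closed, 4 open.
Each open branch fixes some atoms; the unmentioned ones are free. Counting distinct full assignments: branch {q1=false, q3=true, q4=false} (q2, q5) contributes 4 new; branch {q1=true, q3=false, q4=false} (q2, q5) contributes 4 new; branch {q1=true, q2=false, q5=false} (q4, q3) contributes 3 new; branch {q1=true} (q2, q5, q4, q3) contributes 9 new. Total: 20.

20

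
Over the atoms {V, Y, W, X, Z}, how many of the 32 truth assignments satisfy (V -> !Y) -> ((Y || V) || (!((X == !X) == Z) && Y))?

24

Initial set: {T ((V -> !Y) -> ((Y || V) || (!((X == !X) == Z) && Y)))}.
T ((V -> !Y) -> ((Y || V) || (!((X == !X) == Z) && Y))): β-rule — branch into F (V -> !Y)  //  T ((Y || V) || (!((X == !X) == Z) && Y)).
  branch 1 (add F (V -> !Y)):
    F (V -> !Y): α-rule — add T V, F !Y.
    ○ open, literals {V=true, Y=true}.
  branch 2 (add T ((Y || V) || (!((X == !X) == Z) && Y))):
    T ((Y || V) || (!((X == !X) == Z) && Y)): β-rule — branch into T (Y || V)  //  T (!((X == !X) == Z) && Y).
      branch 2.1 (add T (Y || V)):
        T (Y || V): β-rule — branch into T Y  //  T V.
          branch 2.1.1 (add T Y):
            ○ open, literals {Y=true}.
          branch 2.1.2 (add T V):
            ○ open, literals {V=true}.
      branch 2.2 (add T (!((X == !X) == Z) && Y)):
        T (!((X == !X) == Z) && Y): α-rule — add T !((X == !X) == Z), T Y.
        T !((X == !X) == Z): β-rule — branch into T (X == !X), F Z  //  F (X == !X), T Z.
          branch 2.2.1 (add T (X == !X), F Z):
            T (X == !X): β-rule — branch into T X, T !X  //  F X, F !X.
              branch 2.2.1.1 (add T X, T !X):
                × closes — contains both X and !X.
              branch 2.2.1.2 (add F X, F !X):
                × closes — contains both X and !X.
          branch 2.2.2 (add F (X == !X), T Z):
            F (X == !X): β-rule — branch into T X, F !X  //  F X, T !X.
              branch 2.2.2.1 (add T X, F !X):
                ○ open, literals {X=true, Y=true, Z=true}.
              branch 2.2.2.2 (add F X, T !X):
                ○ open, literals {X=false, Y=true, Z=true}.
2 branches closed, 5 open.
Each open branch fixes some atoms; the unmentioned ones are free. Counting distinct full assignments: branch {V=true, Y=true} (W, X, Z) contributes 8 new; branch {Y=true} (V, W, X, Z) contributes 8 new; branch {V=true} (Y, W, X, Z) contributes 8 new; branch {X=true, Y=true, Z=true} (V, W) contributes 0 new; branch {X=false, Y=true, Z=true} (V, W) contributes 0 new. Total: 24.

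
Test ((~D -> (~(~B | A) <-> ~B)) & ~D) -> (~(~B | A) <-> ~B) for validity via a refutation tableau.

Valid

Assume the negation and expand:
Initial set: {~(((~D -> (~(~B | A) <-> ~B)) & ~D) -> (~(~B | A) <-> ~B))}.
~(((~D -> (~(~B | A) <-> ~B)) & ~D) -> (~(~B | A) <-> ~B)): α-rule — add ((~D -> (~(~B | A) <-> ~B)) & ~D), ~(~(~B | A) <-> ~B).
((~D -> (~(~B | A) <-> ~B)) & ~D): α-rule — add (~D -> (~(~B | A) <-> ~B)), ~D.
~(~(~B | A) <-> ~B): β-rule — branch into ~(~B | A), ~~B  //  ~~(~B | A), ~B.
  branch 1 (add ~(~B | A), ~~B):
    ~(~B | A): α-rule — add ~~B, ~A.
    (~D -> (~(~B | A) <-> ~B)): β-rule — branch into ~~D  //  (~(~B | A) <-> ~B).
      branch 1.1 (add ~~D):
        × closes — contains both D and ~D.
      branch 1.2 (add (~(~B | A) <-> ~B)):
        (~(~B | A) <-> ~B): β-rule — branch into ~(~B | A), ~B  //  ~~(~B | A), ~~B.
          branch 1.2.1 (add ~(~B | A), ~B):
            × closes — contains both B and ~B.
          branch 1.2.2 (add ~~(~B | A), ~~B):
            ~~(~B | A): β-rule — branch into ~B  //  A.
              branch 1.2.2.1 (add ~B):
                × closes — contains both B and ~B.
              branch 1.2.2.2 (add A):
                × closes — contains both A and ~A.
  branch 2 (add ~~(~B | A), ~B):
    (~D -> (~(~B | A) <-> ~B)): β-rule — branch into ~~D  //  (~(~B | A) <-> ~B).
      branch 2.1 (add ~~D):
        × closes — contains both D and ~D.
      branch 2.2 (add (~(~B | A) <-> ~B)):
        ~~(~B | A): β-rule — branch into ~B  //  A.
          branch 2.2.1 (add ~B):
            (~(~B | A) <-> ~B): β-rule — branch into ~(~B | A), ~B  //  ~~(~B | A), ~~B.
              branch 2.2.1.1 (add ~(~B | A), ~B):
                ~(~B | A): α-rule — add ~~B, ~A.
                × closes — contains both B and ~B.
              branch 2.2.1.2 (add ~~(~B | A), ~~B):
                × closes — contains both B and ~B.
          branch 2.2.2 (add A):
            (~(~B | A) <-> ~B): β-rule — branch into ~(~B | A), ~B  //  ~~(~B | A), ~~B.
              branch 2.2.2.1 (add ~(~B | A), ~B):
                ~(~B | A): α-rule — add ~~B, ~A.
                × closes — contains both B and ~B.
              branch 2.2.2.2 (add ~~(~B | A), ~~B):
                × closes — contains both B and ~B.
All 9 branches close.
Every branch closed, so the negation is unsatisfiable and the formula is valid.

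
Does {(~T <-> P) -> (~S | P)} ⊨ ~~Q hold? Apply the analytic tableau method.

No

Initial set: {((~T <-> P) -> (~S | P)); ~~~Q}.
~~~Q: drop double negation, giving ~Q.
((~T <-> P) -> (~S | P)): β-rule — branch into ~(~T <-> P)  //  (~S | P).
  branch 1 (add ~(~T <-> P)):
    ~(~T <-> P): β-rule — branch into ~T, ~P  //  ~~T, P.
      branch 1.1 (add ~T, ~P):
        ○ open, literals {P=F, Q=F, T=F}.
      branch 1.2 (add ~~T, P):
        ○ open, literals {P=T, Q=F, T=T}.
  branch 2 (add (~S | P)):
    (~S | P): β-rule — branch into ~S  //  P.
      branch 2.1 (add ~S):
        ○ open, literals {Q=F, S=F}.
      branch 2.2 (add P):
        ○ open, literals {P=T, Q=F}.
0 branches closed, 4 open.
An open branch gives a countermodel: P=F, Q=F, T=F (unmentioned atoms arbitrary); the premises hold there but the conclusion fails.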